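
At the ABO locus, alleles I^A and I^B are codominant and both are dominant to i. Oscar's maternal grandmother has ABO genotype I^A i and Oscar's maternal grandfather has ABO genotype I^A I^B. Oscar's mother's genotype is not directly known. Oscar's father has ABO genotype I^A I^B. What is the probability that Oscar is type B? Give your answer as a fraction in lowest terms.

Oscar's mother's ABO genotype from I^A i × I^A I^B: 1/4 I^A I^A, 1/4 I^A I^B, 1/4 I^A i, 1/4 I^B i.
Crossing each possibility with the father I^A I^B and summing P(type B): 1/4·0 + 1/4·1/4 + 1/4·1/4 + 1/4·1/2 = 1/4.

1/4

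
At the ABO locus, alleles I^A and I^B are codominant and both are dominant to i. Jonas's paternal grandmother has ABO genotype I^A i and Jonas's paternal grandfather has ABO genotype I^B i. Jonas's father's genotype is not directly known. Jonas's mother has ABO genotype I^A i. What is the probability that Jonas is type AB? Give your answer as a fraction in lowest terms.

Jonas's father's ABO genotype from I^A i × I^B i: 1/4 I^A I^B, 1/4 I^A i, 1/4 I^B i, 1/4 i i.
Crossing each possibility with the mother I^A i and summing P(type AB): 1/4·1/4 + 1/4·0 + 1/4·1/4 + 1/4·0 = 1/8.

1/8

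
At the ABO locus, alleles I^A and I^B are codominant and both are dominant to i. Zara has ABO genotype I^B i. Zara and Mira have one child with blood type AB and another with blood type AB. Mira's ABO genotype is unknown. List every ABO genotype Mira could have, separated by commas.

I^A I^A, I^A I^B, I^A i

For each candidate genotype of Mira, check whether crossing it with I^B i can produce every observed child phenotype.
  I^A I^A → possible child types {A, AB} ✓
  I^A I^B → possible child types {A, B, AB} ✓
  I^A i → possible child types {O, A, B, AB} ✓
  I^B I^B → possible child types {B} ✗
  I^B i → possible child types {O, B} ✗
  i i → possible child types {O, B} ✗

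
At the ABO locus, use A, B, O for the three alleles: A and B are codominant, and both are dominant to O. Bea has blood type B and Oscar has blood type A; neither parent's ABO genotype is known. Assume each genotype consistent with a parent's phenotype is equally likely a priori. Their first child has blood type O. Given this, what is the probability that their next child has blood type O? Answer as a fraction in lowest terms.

1/4

Possible genotypes: Bea ∈ {BB, BO}; Oscar ∈ {AA, AO}.
Weight each parental genotype pair by prior × P(type-O child):
  BO × AO: posterior weight 1; P(next child type O) = 1/4.
Weighted sum = 1/4.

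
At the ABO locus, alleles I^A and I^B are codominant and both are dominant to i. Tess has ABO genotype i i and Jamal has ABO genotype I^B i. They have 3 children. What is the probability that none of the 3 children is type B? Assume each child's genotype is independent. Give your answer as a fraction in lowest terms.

ABO cross i i × I^B i → 1/2 O, 1/2 B.
So P(type B) = 1/2 per child.
P(not type B) = 1/2 for one child; (1/2)^3 = 1/8.

1/8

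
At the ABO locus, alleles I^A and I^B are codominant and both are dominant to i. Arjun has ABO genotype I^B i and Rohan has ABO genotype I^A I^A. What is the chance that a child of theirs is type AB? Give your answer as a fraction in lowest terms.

1/2

ABO cross I^B i × I^A I^A → offspring phenotypes: 1/2 A, 1/2 AB.
So P(type AB) = 1/2.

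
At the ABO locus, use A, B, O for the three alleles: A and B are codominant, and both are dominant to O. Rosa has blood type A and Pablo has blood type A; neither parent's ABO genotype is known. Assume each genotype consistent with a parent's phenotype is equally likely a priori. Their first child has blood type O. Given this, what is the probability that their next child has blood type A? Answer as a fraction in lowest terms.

3/4

Possible genotypes: Rosa ∈ {AA, AO}; Pablo ∈ {AA, AO}.
Weight each parental genotype pair by prior × P(type-O child):
  AO × AO: posterior weight 1; P(next child type A) = 3/4.
Weighted sum = 3/4.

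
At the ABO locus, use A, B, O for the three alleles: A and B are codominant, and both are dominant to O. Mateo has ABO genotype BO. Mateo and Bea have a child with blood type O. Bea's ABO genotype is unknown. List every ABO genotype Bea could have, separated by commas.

AO, BO, OO

For each candidate genotype of Bea, check whether crossing it with BO can produce every observed child phenotype.
  AA → possible child types {A, AB} ✗
  AB → possible child types {A, B, AB} ✗
  AO → possible child types {O, A, B, AB} ✓
  BB → possible child types {B} ✗
  BO → possible child types {O, B} ✓
  OO → possible child types {O, B} ✓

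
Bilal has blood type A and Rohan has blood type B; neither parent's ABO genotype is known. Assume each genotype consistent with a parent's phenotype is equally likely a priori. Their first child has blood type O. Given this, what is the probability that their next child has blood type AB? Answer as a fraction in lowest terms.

1/4

Possible genotypes: Bilal ∈ {I^A I^A, I^A i}; Rohan ∈ {I^B I^B, I^B i}.
Weight each parental genotype pair by prior × P(type-O child):
  I^A i × I^B i: posterior weight 1; P(next child type AB) = 1/4.
Weighted sum = 1/4.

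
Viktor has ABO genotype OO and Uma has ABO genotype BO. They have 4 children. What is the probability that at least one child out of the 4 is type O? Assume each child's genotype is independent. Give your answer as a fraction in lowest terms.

15/16

ABO cross OO × BO → 1/2 O, 1/2 B.
So P(type O) = 1/2 per child.
P(none) = (1/2)^4 = 1/16; P(at least one) = 1 − 1/16 = 15/16.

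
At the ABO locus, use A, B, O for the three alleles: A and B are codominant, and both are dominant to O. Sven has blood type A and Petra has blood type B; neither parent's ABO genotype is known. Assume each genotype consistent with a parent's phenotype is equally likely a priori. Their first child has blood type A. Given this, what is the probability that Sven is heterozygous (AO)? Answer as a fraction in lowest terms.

Possible genotypes: Sven ∈ {AA, AO}; Petra ∈ {BB, BO}.
Weight each parental genotype pair by prior × P(type-A child):
  AA × BO: posterior weight 2/3.
  AO × BO: posterior weight 1/3.
Sum the posterior weight over pairs where Sven is AO: 1/3.

1/3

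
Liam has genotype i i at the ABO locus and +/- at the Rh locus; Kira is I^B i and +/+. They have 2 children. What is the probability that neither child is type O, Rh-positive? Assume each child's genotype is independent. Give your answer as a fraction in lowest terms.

ABO cross i i × I^B i → 1/2 O, 1/2 B.
Rh cross +/- × +/+ → 1 Rh+; so P(type O, Rh-positive) = 1/2 × 1 = 1/2 per child.
P(not type O, Rh-positive) = 1/2 for one child; (1/2)^2 = 1/4.

1/4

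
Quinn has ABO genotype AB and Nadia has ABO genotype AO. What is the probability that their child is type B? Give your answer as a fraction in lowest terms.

1/4

ABO cross AB × AO → offspring phenotypes: 1/2 A, 1/4 B, 1/4 AB.
So P(type B) = 1/4.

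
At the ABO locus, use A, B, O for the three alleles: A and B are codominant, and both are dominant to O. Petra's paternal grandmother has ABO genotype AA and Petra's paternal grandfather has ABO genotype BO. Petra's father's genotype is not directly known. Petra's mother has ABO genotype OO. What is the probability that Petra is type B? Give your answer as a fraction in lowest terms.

Petra's father's ABO genotype from AA × BO: 1/2 AB, 1/2 AO.
Crossing each possibility with the mother OO and summing P(type B): 1/2·1/2 + 1/2·0 = 1/4.

1/4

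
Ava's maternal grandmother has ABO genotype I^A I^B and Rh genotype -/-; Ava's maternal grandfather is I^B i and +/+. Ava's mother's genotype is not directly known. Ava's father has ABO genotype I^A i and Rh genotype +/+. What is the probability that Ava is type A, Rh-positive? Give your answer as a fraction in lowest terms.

3/8

Ava's mother's ABO genotype from I^A I^B × I^B i: 1/4 I^A I^B, 1/4 I^A i, 1/4 I^B I^B, 1/4 I^B i.
Crossing each possibility with the father I^A i and summing P(type A): 1/4·1/2 + 1/4·3/4 + 1/4·0 + 1/4·1/4 = 3/8.
Similarly for Rh via the mother's Rh distribution: P(Rh+) = 1.
Independent loci: 3/8 × 1 = 3/8.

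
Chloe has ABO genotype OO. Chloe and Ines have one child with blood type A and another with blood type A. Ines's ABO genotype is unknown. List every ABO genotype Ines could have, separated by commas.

For each candidate genotype of Ines, check whether crossing it with OO can produce every observed child phenotype.
  AA → possible child types {A} ✓
  AB → possible child types {A, B} ✓
  AO → possible child types {O, A} ✓
  BB → possible child types {B} ✗
  BO → possible child types {O, B} ✗
  OO → possible child types {O} ✗

AA, AB, AO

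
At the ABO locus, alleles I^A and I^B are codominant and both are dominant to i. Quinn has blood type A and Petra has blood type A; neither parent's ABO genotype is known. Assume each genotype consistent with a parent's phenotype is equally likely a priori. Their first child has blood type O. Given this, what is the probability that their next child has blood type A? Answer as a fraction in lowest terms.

Possible genotypes: Quinn ∈ {I^A I^A, I^A i}; Petra ∈ {I^A I^A, I^A i}.
Weight each parental genotype pair by prior × P(type-O child):
  I^A i × I^A i: posterior weight 1; P(next child type A) = 3/4.
Weighted sum = 3/4.

3/4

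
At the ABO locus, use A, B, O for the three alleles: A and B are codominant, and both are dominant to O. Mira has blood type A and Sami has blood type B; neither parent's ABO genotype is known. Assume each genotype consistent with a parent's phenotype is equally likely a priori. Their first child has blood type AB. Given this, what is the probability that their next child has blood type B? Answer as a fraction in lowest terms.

5/36

Possible genotypes: Mira ∈ {AA, AO}; Sami ∈ {BB, BO}.
Weight each parental genotype pair by prior × P(type-AB child):
  AA × BB: posterior weight 4/9; P(next child type B) = 0.
  AA × BO: posterior weight 2/9; P(next child type B) = 0.
  AO × BB: posterior weight 2/9; P(next child type B) = 1/2.
  AO × BO: posterior weight 1/9; P(next child type B) = 1/4.
Weighted sum = 5/36.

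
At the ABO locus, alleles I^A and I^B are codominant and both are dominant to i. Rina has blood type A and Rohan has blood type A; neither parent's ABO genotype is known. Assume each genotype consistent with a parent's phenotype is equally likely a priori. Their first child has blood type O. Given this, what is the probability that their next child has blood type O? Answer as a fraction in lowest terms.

1/4

Possible genotypes: Rina ∈ {I^A I^A, I^A i}; Rohan ∈ {I^A I^A, I^A i}.
Weight each parental genotype pair by prior × P(type-O child):
  I^A i × I^A i: posterior weight 1; P(next child type O) = 1/4.
Weighted sum = 1/4.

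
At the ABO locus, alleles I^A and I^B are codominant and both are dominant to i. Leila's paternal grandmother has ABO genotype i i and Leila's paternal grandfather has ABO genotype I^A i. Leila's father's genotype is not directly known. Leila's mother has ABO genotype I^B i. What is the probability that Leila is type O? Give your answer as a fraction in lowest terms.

3/8

Leila's father's ABO genotype from i i × I^A i: 1/2 I^A i, 1/2 i i.
Crossing each possibility with the mother I^B i and summing P(type O): 1/2·1/4 + 1/2·1/2 = 3/8.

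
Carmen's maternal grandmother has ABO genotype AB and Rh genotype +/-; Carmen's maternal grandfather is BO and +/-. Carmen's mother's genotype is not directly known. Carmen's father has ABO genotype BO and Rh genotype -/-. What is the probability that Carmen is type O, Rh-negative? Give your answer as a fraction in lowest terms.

1/16

Carmen's mother's ABO genotype from AB × BO: 1/4 AB, 1/4 AO, 1/4 BB, 1/4 BO.
Crossing each possibility with the father BO and summing P(type O): 1/4·0 + 1/4·1/4 + 1/4·0 + 1/4·1/4 = 1/8.
Similarly for Rh via the mother's Rh distribution: P(Rh-) = 1/2.
Independent loci: 1/8 × 1/2 = 1/16.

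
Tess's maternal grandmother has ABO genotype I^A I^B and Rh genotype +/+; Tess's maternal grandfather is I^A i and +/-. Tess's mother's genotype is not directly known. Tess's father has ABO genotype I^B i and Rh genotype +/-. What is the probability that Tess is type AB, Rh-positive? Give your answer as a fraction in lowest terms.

7/32

Tess's mother's ABO genotype from I^A I^B × I^A i: 1/4 I^A I^A, 1/4 I^A I^B, 1/4 I^A i, 1/4 I^B i.
Crossing each possibility with the father I^B i and summing P(type AB): 1/4·1/2 + 1/4·1/4 + 1/4·1/4 + 1/4·0 = 1/4.
Similarly for Rh via the mother's Rh distribution: P(Rh+) = 7/8.
Independent loci: 1/4 × 7/8 = 7/32.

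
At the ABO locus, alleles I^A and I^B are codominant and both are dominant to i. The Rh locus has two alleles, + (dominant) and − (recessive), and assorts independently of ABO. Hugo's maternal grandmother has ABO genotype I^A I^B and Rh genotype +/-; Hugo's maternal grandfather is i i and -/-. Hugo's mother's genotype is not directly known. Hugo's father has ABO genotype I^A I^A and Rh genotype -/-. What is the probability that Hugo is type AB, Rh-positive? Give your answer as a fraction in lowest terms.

1/16

Hugo's mother's ABO genotype from I^A I^B × i i: 1/2 I^A i, 1/2 I^B i.
Crossing each possibility with the father I^A I^A and summing P(type AB): 1/2·0 + 1/2·1/2 = 1/4.
Similarly for Rh via the mother's Rh distribution: P(Rh+) = 1/4.
Independent loci: 1/4 × 1/4 = 1/16.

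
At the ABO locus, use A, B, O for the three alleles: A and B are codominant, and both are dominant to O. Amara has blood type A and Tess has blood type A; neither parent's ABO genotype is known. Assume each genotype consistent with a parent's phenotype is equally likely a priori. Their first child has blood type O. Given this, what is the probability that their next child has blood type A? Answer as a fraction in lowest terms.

3/4

Possible genotypes: Amara ∈ {AA, AO}; Tess ∈ {AA, AO}.
Weight each parental genotype pair by prior × P(type-O child):
  AO × AO: posterior weight 1; P(next child type A) = 3/4.
Weighted sum = 3/4.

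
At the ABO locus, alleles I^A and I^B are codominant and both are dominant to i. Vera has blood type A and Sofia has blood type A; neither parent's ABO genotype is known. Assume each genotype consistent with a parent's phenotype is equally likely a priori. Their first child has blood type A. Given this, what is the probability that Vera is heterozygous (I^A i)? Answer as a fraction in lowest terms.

7/15

Possible genotypes: Vera ∈ {I^A I^A, I^A i}; Sofia ∈ {I^A I^A, I^A i}.
Weight each parental genotype pair by prior × P(type-A child):
  I^A I^A × I^A I^A: posterior weight 4/15.
  I^A I^A × I^A i: posterior weight 4/15.
  I^A i × I^A I^A: posterior weight 4/15.
  I^A i × I^A i: posterior weight 1/5.
Sum the posterior weight over pairs where Vera is I^A i: 7/15.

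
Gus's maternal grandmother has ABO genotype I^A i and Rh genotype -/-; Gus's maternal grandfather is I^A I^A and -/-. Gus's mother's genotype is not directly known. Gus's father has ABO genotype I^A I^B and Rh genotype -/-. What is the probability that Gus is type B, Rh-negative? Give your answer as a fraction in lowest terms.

Gus's mother's ABO genotype from I^A i × I^A I^A: 1/2 I^A I^A, 1/2 I^A i.
Crossing each possibility with the father I^A I^B and summing P(type B): 1/2·0 + 1/2·1/4 = 1/8.
Similarly for Rh via the mother's Rh distribution: P(Rh-) = 1.
Independent loci: 1/8 × 1 = 1/8.

1/8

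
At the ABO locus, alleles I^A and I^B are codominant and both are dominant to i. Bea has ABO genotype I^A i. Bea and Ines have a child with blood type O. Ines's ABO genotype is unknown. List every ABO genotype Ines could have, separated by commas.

For each candidate genotype of Ines, check whether crossing it with I^A i can produce every observed child phenotype.
  I^A I^A → possible child types {A} ✗
  I^A I^B → possible child types {A, B, AB} ✗
  I^A i → possible child types {O, A} ✓
  I^B I^B → possible child types {B, AB} ✗
  I^B i → possible child types {O, A, B, AB} ✓
  i i → possible child types {O, A} ✓

I^A i, I^B i, i i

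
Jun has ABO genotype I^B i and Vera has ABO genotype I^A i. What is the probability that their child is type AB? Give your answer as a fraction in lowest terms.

ABO cross I^B i × I^A i → offspring phenotypes: 1/4 O, 1/4 A, 1/4 B, 1/4 AB.
So P(type AB) = 1/4.

1/4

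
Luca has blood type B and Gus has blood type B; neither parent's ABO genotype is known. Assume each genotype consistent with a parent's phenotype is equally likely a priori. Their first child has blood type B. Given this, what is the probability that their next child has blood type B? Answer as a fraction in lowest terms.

Possible genotypes: Luca ∈ {BB, BO}; Gus ∈ {BB, BO}.
Weight each parental genotype pair by prior × P(type-B child):
  BB × BB: posterior weight 4/15; P(next child type B) = 1.
  BB × BO: posterior weight 4/15; P(next child type B) = 1.
  BO × BB: posterior weight 4/15; P(next child type B) = 1.
  BO × BO: posterior weight 1/5; P(next child type B) = 3/4.
Weighted sum = 19/20.

19/20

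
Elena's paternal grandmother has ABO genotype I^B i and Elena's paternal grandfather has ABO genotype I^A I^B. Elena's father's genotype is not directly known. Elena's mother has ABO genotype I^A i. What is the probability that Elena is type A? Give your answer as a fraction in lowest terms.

3/8

Elena's father's ABO genotype from I^B i × I^A I^B: 1/4 I^A I^B, 1/4 I^A i, 1/4 I^B I^B, 1/4 I^B i.
Crossing each possibility with the mother I^A i and summing P(type A): 1/4·1/2 + 1/4·3/4 + 1/4·0 + 1/4·1/4 = 3/8.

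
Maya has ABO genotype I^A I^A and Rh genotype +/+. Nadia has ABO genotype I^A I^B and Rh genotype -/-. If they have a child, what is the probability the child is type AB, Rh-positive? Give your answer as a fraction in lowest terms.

ABO cross I^A I^A × I^A I^B → offspring phenotypes: 1/2 A, 1/2 AB.
Rh cross +/+ × -/- → 1 Rh+.
Independent loci: P(type AB, Rh-positive) = 1/2 × 1 = 1/2.

1/2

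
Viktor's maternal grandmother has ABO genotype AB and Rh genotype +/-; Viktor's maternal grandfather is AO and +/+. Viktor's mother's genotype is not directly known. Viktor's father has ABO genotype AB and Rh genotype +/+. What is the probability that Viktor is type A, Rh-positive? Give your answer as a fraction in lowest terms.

Viktor's mother's ABO genotype from AB × AO: 1/4 AA, 1/4 AB, 1/4 AO, 1/4 BO.
Crossing each possibility with the father AB and summing P(type A): 1/4·1/2 + 1/4·1/4 + 1/4·1/2 + 1/4·1/4 = 3/8.
Similarly for Rh via the mother's Rh distribution: P(Rh+) = 1.
Independent loci: 3/8 × 1 = 3/8.

3/8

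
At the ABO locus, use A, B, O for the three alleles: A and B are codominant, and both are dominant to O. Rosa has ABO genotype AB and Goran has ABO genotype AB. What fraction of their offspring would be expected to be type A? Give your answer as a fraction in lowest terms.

1/4

ABO cross AB × AB → offspring phenotypes: 1/4 A, 1/4 B, 1/2 AB.
So P(type A) = 1/4.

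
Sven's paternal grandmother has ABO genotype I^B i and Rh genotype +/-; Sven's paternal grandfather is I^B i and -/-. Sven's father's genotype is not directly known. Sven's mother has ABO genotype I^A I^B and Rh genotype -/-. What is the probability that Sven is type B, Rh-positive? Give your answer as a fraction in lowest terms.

Sven's father's ABO genotype from I^B i × I^B i: 1/4 I^B I^B, 1/2 I^B i, 1/4 i i.
Crossing each possibility with the mother I^A I^B and summing P(type B): 1/4·1/2 + 1/2·1/2 + 1/4·1/2 = 1/2.
Similarly for Rh via the father's Rh distribution: P(Rh+) = 1/4.
Independent loci: 1/2 × 1/4 = 1/8.

1/8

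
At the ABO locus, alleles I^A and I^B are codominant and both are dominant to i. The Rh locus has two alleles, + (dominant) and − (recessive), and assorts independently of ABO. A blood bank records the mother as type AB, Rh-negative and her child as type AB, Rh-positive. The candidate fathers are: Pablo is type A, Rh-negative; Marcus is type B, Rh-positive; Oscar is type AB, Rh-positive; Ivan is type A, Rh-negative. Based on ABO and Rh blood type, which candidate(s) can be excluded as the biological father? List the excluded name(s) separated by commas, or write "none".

A candidate is excluded only if no genotype consistent with his phenotype could produce a type AB, Rh-positive child with a type AB, Rh-negative mother.
Pablo (type A, Rh-): no genotype consistent with that phenotype can produce a type-AB Rh+ child with a type-AB mother.
Ivan (type A, Rh-): no genotype consistent with that phenotype can produce a type-AB Rh+ child with a type-AB mother.

Pablo, Ivan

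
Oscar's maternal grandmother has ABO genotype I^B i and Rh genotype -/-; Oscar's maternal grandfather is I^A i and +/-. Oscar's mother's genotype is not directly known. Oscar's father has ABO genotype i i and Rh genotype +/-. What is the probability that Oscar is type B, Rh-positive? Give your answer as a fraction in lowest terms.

Oscar's mother's ABO genotype from I^B i × I^A i: 1/4 I^A I^B, 1/4 I^A i, 1/4 I^B i, 1/4 i i.
Crossing each possibility with the father i i and summing P(type B): 1/4·1/2 + 1/4·0 + 1/4·1/2 + 1/4·0 = 1/4.
Similarly for Rh via the mother's Rh distribution: P(Rh+) = 5/8.
Independent loci: 1/4 × 5/8 = 5/32.

5/32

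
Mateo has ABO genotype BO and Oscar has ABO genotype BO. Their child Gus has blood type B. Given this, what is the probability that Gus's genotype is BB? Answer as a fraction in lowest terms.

Cross BO × BO → 1/4 BB, 1/2 BO, 1/4 OO.
Type-B genotypes among offspring: BB (1/4), BO (1/2); total 3/4.
P(BB | type B) = (1/4) / (3/4) = 1/3.

1/3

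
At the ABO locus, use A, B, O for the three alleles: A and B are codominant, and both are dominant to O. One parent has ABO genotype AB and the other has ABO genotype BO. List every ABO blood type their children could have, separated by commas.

Gametes from AB × BO give offspring ABO genotypes AB, AO, BB, BO, i.e. phenotypes A, B, AB.

A, B, AB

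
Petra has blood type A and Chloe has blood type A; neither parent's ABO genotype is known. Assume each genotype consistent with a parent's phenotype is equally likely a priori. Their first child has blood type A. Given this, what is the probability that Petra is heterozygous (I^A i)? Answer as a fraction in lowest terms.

7/15

Possible genotypes: Petra ∈ {I^A I^A, I^A i}; Chloe ∈ {I^A I^A, I^A i}.
Weight each parental genotype pair by prior × P(type-A child):
  I^A I^A × I^A I^A: posterior weight 4/15.
  I^A I^A × I^A i: posterior weight 4/15.
  I^A i × I^A I^A: posterior weight 4/15.
  I^A i × I^A i: posterior weight 1/5.
Sum the posterior weight over pairs where Petra is I^A i: 7/15.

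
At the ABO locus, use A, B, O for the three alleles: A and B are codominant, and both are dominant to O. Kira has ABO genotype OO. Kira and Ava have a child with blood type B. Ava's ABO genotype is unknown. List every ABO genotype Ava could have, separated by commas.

AB, BB, BO

For each candidate genotype of Ava, check whether crossing it with OO can produce every observed child phenotype.
  AA → possible child types {A} ✗
  AB → possible child types {A, B} ✓
  AO → possible child types {O, A} ✗
  BB → possible child types {B} ✓
  BO → possible child types {O, B} ✓
  OO → possible child types {O} ✗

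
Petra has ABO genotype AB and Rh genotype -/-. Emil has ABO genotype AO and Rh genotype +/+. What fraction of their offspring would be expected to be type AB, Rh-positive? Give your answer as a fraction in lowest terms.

ABO cross AB × AO → offspring phenotypes: 1/2 A, 1/4 B, 1/4 AB.
Rh cross -/- × +/+ → 1 Rh+.
Independent loci: P(type AB, Rh-positive) = 1/4 × 1 = 1/4.

1/4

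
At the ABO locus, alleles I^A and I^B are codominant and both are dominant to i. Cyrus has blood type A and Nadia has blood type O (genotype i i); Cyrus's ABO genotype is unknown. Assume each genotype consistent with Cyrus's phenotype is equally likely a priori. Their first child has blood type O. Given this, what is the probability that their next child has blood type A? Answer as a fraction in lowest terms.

1/2

Possible genotypes: Cyrus ∈ {I^A I^A, I^A i}; Nadia ∈ {i i}.
Weight each parental genotype pair by prior × P(type-O child):
  I^A i × i i: posterior weight 1; P(next child type A) = 1/2.
Weighted sum = 1/2.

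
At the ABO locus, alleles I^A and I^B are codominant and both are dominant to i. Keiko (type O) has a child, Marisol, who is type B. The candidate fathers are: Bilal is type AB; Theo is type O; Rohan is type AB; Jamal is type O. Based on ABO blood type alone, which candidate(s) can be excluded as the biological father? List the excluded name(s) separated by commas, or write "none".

Theo, Jamal

A candidate is excluded only if no genotype consistent with his phenotype could produce a type B child with a type O mother.
Theo (type O): no genotype consistent with that phenotype can produce a type-B child with a type-O mother.
Jamal (type O): no genotype consistent with that phenotype can produce a type-B child with a type-O mother.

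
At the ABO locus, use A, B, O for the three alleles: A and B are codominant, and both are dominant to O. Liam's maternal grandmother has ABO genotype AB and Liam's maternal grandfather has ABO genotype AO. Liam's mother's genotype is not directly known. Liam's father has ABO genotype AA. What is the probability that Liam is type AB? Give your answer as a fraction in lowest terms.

1/4

Liam's mother's ABO genotype from AB × AO: 1/4 AA, 1/4 AB, 1/4 AO, 1/4 BO.
Crossing each possibility with the father AA and summing P(type AB): 1/4·0 + 1/4·1/2 + 1/4·0 + 1/4·1/2 = 1/4.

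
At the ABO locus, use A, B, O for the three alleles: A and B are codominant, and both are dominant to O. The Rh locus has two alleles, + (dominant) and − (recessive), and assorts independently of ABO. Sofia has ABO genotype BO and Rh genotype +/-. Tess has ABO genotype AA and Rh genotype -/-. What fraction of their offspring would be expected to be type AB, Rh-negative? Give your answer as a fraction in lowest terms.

1/4

ABO cross BO × AA → offspring phenotypes: 1/2 A, 1/2 AB.
Rh cross +/- × -/- → 1/2 Rh+, 1/2 Rh-.
Independent loci: P(type AB, Rh-negative) = 1/2 × 1/2 = 1/4.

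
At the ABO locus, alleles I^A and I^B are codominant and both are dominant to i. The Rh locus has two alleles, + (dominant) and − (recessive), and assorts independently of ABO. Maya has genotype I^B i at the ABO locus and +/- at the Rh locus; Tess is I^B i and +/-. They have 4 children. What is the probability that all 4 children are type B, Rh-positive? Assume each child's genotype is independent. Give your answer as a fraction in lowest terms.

6561/65536

ABO cross I^B i × I^B i → 1/4 O, 3/4 B.
Rh cross +/- × +/- → 3/4 Rh+, 1/4 Rh-; so P(type B, Rh-positive) = 3/4 × 3/4 = 9/16 per child.
All 4 independent: (9/16)^4 = 6561/65536.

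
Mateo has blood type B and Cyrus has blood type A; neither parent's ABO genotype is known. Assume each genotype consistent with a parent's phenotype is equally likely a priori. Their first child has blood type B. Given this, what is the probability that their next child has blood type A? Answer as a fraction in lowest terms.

1/12

Possible genotypes: Mateo ∈ {I^B I^B, I^B i}; Cyrus ∈ {I^A I^A, I^A i}.
Weight each parental genotype pair by prior × P(type-B child):
  I^B I^B × I^A i: posterior weight 2/3; P(next child type A) = 0.
  I^B i × I^A i: posterior weight 1/3; P(next child type A) = 1/4.
Weighted sum = 1/12.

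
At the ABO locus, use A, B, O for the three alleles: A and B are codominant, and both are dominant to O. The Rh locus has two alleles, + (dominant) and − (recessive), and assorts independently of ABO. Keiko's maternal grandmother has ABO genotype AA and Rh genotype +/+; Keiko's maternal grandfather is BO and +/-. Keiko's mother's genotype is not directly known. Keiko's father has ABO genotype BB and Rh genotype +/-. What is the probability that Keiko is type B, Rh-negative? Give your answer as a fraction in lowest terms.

1/16

Keiko's mother's ABO genotype from AA × BO: 1/2 AB, 1/2 AO.
Crossing each possibility with the father BB and summing P(type B): 1/2·1/2 + 1/2·1/2 = 1/2.
Similarly for Rh via the mother's Rh distribution: P(Rh-) = 1/8.
Independent loci: 1/2 × 1/8 = 1/16.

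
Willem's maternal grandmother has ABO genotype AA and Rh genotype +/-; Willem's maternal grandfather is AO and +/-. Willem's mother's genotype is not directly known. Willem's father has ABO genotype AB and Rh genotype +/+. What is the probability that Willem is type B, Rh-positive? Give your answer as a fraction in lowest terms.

1/8

Willem's mother's ABO genotype from AA × AO: 1/2 AA, 1/2 AO.
Crossing each possibility with the father AB and summing P(type B): 1/2·0 + 1/2·1/4 = 1/8.
Similarly for Rh via the mother's Rh distribution: P(Rh+) = 1.
Independent loci: 1/8 × 1 = 1/8.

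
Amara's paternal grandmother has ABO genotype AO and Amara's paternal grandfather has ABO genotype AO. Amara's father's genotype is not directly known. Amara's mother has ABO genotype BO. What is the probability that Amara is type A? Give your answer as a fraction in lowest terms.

1/4

Amara's father's ABO genotype from AO × AO: 1/4 AA, 1/2 AO, 1/4 OO.
Crossing each possibility with the mother BO and summing P(type A): 1/4·1/2 + 1/2·1/4 + 1/4·0 = 1/4.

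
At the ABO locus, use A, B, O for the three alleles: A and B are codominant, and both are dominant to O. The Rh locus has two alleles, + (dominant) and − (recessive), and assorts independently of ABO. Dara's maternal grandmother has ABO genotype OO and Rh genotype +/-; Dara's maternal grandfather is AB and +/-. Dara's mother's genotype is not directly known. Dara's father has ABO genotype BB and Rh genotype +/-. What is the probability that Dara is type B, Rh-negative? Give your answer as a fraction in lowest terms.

3/16

Dara's mother's ABO genotype from OO × AB: 1/2 AO, 1/2 BO.
Crossing each possibility with the father BB and summing P(type B): 1/2·1/2 + 1/2·1 = 3/4.
Similarly for Rh via the mother's Rh distribution: P(Rh-) = 1/4.
Independent loci: 3/4 × 1/4 = 3/16.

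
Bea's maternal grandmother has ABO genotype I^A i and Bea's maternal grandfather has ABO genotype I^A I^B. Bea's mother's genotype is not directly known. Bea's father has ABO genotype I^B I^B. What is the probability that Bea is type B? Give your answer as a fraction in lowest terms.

1/2

Bea's mother's ABO genotype from I^A i × I^A I^B: 1/4 I^A I^A, 1/4 I^A I^B, 1/4 I^A i, 1/4 I^B i.
Crossing each possibility with the father I^B I^B and summing P(type B): 1/4·0 + 1/4·1/2 + 1/4·1/2 + 1/4·1 = 1/2.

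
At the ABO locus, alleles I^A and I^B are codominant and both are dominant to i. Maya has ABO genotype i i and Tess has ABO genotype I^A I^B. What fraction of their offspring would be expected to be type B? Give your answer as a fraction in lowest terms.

ABO cross i i × I^A I^B → offspring phenotypes: 1/2 A, 1/2 B.
So P(type B) = 1/2.

1/2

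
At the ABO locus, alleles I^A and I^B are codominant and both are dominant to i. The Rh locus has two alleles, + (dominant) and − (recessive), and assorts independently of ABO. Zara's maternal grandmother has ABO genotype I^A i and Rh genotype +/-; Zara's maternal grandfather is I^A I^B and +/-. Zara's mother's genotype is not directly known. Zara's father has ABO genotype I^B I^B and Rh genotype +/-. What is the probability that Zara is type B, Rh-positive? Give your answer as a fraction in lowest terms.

3/8

Zara's mother's ABO genotype from I^A i × I^A I^B: 1/4 I^A I^A, 1/4 I^A I^B, 1/4 I^A i, 1/4 I^B i.
Crossing each possibility with the father I^B I^B and summing P(type B): 1/4·0 + 1/4·1/2 + 1/4·1/2 + 1/4·1 = 1/2.
Similarly for Rh via the mother's Rh distribution: P(Rh+) = 3/4.
Independent loci: 1/2 × 3/4 = 3/8.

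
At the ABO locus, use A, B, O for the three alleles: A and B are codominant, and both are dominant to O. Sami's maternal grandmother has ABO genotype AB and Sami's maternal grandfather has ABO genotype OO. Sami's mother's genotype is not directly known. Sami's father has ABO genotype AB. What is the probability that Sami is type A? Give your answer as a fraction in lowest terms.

3/8

Sami's mother's ABO genotype from AB × OO: 1/2 AO, 1/2 BO.
Crossing each possibility with the father AB and summing P(type A): 1/2·1/2 + 1/2·1/4 = 3/8.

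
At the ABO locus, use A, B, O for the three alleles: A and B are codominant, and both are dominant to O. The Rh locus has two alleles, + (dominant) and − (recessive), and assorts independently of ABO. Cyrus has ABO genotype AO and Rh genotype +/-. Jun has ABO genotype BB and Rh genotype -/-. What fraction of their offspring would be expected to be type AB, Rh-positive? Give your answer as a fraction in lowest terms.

1/4

ABO cross AO × BB → offspring phenotypes: 1/2 B, 1/2 AB.
Rh cross +/- × -/- → 1/2 Rh+, 1/2 Rh-.
Independent loci: P(type AB, Rh-positive) = 1/2 × 1/2 = 1/4.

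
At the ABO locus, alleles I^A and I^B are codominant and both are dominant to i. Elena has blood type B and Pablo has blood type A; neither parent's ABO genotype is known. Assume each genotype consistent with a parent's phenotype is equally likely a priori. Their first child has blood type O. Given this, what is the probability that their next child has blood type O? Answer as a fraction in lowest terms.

Possible genotypes: Elena ∈ {I^B I^B, I^B i}; Pablo ∈ {I^A I^A, I^A i}.
Weight each parental genotype pair by prior × P(type-O child):
  I^B i × I^A i: posterior weight 1; P(next child type O) = 1/4.
Weighted sum = 1/4.

1/4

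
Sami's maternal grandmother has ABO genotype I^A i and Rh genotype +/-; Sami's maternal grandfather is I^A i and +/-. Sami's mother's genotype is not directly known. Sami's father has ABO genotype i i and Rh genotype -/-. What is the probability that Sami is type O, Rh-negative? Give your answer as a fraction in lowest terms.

1/4

Sami's mother's ABO genotype from I^A i × I^A i: 1/4 I^A I^A, 1/2 I^A i, 1/4 i i.
Crossing each possibility with the father i i and summing P(type O): 1/4·0 + 1/2·1/2 + 1/4·1 = 1/2.
Similarly for Rh via the mother's Rh distribution: P(Rh-) = 1/2.
Independent loci: 1/2 × 1/2 = 1/4.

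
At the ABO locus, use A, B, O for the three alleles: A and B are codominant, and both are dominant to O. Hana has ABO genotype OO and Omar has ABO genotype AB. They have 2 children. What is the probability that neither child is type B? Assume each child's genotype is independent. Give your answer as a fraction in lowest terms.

1/4

ABO cross OO × AB → 1/2 A, 1/2 B.
So P(type B) = 1/2 per child.
P(not type B) = 1/2 for one child; (1/2)^2 = 1/4.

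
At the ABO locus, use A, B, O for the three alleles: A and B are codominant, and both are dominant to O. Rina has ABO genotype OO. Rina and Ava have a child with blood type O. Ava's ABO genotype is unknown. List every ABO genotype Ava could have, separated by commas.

For each candidate genotype of Ava, check whether crossing it with OO can produce every observed child phenotype.
  AA → possible child types {A} ✗
  AB → possible child types {A, B} ✗
  AO → possible child types {O, A} ✓
  BB → possible child types {B} ✗
  BO → possible child types {O, B} ✓
  OO → possible child types {O} ✓

AO, BO, OO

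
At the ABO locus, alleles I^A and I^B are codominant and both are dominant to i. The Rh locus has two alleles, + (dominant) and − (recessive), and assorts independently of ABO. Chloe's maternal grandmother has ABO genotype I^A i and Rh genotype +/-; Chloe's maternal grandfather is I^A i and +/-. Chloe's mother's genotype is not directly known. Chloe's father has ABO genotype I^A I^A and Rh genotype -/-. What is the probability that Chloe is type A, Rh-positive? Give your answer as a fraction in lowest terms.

1/2

Chloe's mother's ABO genotype from I^A i × I^A i: 1/4 I^A I^A, 1/2 I^A i, 1/4 i i.
Crossing each possibility with the father I^A I^A and summing P(type A): 1/4·1 + 1/2·1 + 1/4·1 = 1.
Similarly for Rh via the mother's Rh distribution: P(Rh+) = 1/2.
Independent loci: 1 × 1/2 = 1/2.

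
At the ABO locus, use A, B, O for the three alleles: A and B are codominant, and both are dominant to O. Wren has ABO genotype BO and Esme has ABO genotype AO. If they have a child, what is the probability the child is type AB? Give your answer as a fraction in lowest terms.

ABO cross BO × AO → offspring phenotypes: 1/4 O, 1/4 A, 1/4 B, 1/4 AB.
So P(type AB) = 1/4.

1/4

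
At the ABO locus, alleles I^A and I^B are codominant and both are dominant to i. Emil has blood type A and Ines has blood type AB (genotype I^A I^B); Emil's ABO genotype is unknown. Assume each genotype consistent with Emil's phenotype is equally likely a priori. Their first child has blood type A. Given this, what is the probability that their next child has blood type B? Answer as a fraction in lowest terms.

Possible genotypes: Emil ∈ {I^A I^A, I^A i}; Ines ∈ {I^A I^B}.
Weight each parental genotype pair by prior × P(type-A child):
  I^A I^A × I^A I^B: posterior weight 1/2; P(next child type B) = 0.
  I^A i × I^A I^B: posterior weight 1/2; P(next child type B) = 1/4.
Weighted sum = 1/8.

1/8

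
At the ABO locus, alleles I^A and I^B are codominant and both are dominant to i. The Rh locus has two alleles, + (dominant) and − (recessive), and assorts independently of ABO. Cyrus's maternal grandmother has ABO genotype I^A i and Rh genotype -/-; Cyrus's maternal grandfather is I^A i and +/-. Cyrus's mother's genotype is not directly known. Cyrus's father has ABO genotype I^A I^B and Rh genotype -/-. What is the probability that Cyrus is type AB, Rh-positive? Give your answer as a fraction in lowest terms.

Cyrus's mother's ABO genotype from I^A i × I^A i: 1/4 I^A I^A, 1/2 I^A i, 1/4 i i.
Crossing each possibility with the father I^A I^B and summing P(type AB): 1/4·1/2 + 1/2·1/4 + 1/4·0 = 1/4.
Similarly for Rh via the mother's Rh distribution: P(Rh+) = 1/4.
Independent loci: 1/4 × 1/4 = 1/16.

1/16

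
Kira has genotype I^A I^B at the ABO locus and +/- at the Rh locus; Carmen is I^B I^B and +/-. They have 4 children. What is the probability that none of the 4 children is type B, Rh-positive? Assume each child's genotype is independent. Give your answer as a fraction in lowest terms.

ABO cross I^A I^B × I^B I^B → 1/2 B, 1/2 AB.
Rh cross +/- × +/- → 3/4 Rh+, 1/4 Rh-; so P(type B, Rh-positive) = 1/2 × 3/4 = 3/8 per child.
P(not type B, Rh-positive) = 5/8 for one child; (5/8)^4 = 625/4096.

625/4096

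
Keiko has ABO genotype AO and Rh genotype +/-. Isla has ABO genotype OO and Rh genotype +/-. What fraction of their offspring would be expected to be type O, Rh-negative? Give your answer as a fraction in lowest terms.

ABO cross AO × OO → offspring phenotypes: 1/2 O, 1/2 A.
Rh cross +/- × +/- → 3/4 Rh+, 1/4 Rh-.
Independent loci: P(type O, Rh-negative) = 1/2 × 1/4 = 1/8.

1/8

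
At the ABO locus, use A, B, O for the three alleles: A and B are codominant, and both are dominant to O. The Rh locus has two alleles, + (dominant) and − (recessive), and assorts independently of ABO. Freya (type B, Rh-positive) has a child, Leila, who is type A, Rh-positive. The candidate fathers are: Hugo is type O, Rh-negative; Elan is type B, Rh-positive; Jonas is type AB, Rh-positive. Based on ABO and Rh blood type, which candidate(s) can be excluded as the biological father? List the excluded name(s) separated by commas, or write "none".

Hugo, Elan

A candidate is excluded only if no genotype consistent with his phenotype could produce a type A, Rh-positive child with a type B, Rh-positive mother.
Hugo (type O, Rh-): no genotype consistent with that phenotype can produce a type-A Rh+ child with a type-B mother.
Elan (type B, Rh+): no genotype consistent with that phenotype can produce a type-A Rh+ child with a type-B mother.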